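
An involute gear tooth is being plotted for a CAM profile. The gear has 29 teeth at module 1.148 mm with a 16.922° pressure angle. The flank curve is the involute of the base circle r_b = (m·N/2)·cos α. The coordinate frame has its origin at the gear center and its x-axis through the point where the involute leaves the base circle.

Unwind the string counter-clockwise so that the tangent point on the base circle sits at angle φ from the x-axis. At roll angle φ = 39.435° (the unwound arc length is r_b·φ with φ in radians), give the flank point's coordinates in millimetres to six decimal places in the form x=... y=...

pitch radius r_p = m·N/2 = 1.148·29/2 = 16.646000
base radius r_b = r_p·cos α = 16.646000·cos 16.922° = 15.925260
roll angle φ = 39.435° = 0.68827059 rad
x = r_b·(cos φ + φ·sin φ) = 15.925260·(0.77234569 + 0.68827059·0.63520243) = 19.262188
y = r_b·(sin φ − φ·cos φ) = 15.925260·(0.63520243 − 0.68827059·0.77234569) = 1.650169

x=19.262188 y=1.650169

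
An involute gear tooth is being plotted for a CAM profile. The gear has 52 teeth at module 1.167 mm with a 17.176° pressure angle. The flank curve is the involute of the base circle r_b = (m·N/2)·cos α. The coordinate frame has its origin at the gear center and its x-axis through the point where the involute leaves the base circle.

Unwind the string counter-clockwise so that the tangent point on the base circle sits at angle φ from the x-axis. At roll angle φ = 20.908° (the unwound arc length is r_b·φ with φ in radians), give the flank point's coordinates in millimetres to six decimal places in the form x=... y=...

pitch radius r_p = m·N/2 = 1.167·52/2 = 30.342000
base radius r_b = r_p·cos α = 30.342000·cos 17.176° = 28.988812
roll angle φ = 20.908° = 0.36491344 rad
x = r_b·(cos φ + φ·sin φ) = 28.988812·(0.93415466 + 0.36491344·0.35686844) = 30.855133
y = r_b·(sin φ − φ·cos φ) = 28.988812·(0.35686844 − 0.36491344·0.93415466) = 0.463324

x=30.855133 y=0.463324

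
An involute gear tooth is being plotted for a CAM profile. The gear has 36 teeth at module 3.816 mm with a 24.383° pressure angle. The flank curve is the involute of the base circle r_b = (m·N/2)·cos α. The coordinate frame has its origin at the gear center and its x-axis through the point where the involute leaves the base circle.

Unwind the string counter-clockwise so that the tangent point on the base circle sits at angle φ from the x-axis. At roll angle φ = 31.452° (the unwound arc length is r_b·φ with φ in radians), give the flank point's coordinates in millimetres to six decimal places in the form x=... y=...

pitch radius r_p = m·N/2 = 3.816·36/2 = 68.688000
base radius r_b = r_p·cos α = 68.688000·cos 24.383° = 62.561456
roll angle φ = 31.452° = 0.54894096 rad
x = r_b·(cos φ + φ·sin φ) = 62.561456·(0.85307759 + 0.54894096·0.52178408) = 71.289169
y = r_b·(sin φ − φ·cos φ) = 62.561456·(0.52178408 − 0.54894096·0.85307759) = 3.346715

x=71.289169 y=3.346715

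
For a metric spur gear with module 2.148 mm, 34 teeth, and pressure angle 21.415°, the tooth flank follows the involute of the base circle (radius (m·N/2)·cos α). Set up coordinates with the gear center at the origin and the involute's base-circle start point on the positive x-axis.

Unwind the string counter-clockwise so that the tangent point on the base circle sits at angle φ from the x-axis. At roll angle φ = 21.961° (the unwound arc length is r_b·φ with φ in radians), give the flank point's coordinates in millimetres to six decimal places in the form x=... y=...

pitch radius r_p = m·N/2 = 2.148·34/2 = 36.516000
base radius r_b = r_p·cos α = 36.516000·cos 21.415° = 33.994945
roll angle φ = 21.961° = 0.38329176 rad
x = r_b·(cos φ + φ·sin φ) = 33.994945·(0.92743863 + 0.38329176·0.37397539) = 36.401118
y = r_b·(sin φ − φ·cos φ) = 33.994945·(0.37397539 − 0.38329176·0.92743863) = 0.628764

x=36.401118 y=0.628764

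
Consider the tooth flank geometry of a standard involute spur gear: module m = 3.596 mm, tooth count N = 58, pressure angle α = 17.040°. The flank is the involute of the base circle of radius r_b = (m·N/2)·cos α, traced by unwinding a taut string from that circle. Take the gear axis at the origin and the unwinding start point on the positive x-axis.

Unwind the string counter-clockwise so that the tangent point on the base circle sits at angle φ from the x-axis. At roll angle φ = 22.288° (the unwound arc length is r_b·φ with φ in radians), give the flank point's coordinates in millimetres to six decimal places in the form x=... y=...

pitch radius r_p = m·N/2 = 3.596·58/2 = 104.284000
base radius r_b = r_p·cos α = 104.284000·cos 17.040° = 99.705975
roll angle φ = 22.288° = 0.38899898 rad
x = r_b·(cos φ + φ·sin φ) = 99.705975·(0.92528917 + 0.38899898·0.37926238) = 106.966749
y = r_b·(sin φ − φ·cos φ) = 99.705975·(0.37926238 − 0.38899898·0.92528917) = 1.926901

x=106.966749 y=1.926901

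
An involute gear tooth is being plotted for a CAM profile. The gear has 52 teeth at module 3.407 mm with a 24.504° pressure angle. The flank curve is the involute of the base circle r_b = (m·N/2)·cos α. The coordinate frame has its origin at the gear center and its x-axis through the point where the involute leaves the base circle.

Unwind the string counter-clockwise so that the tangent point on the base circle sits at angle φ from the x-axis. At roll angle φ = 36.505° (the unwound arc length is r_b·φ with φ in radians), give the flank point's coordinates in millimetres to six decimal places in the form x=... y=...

x=95.340429 y=6.670975

pitch radius r_p = m·N/2 = 3.407·52/2 = 88.582000
base radius r_b = r_p·cos α = 88.582000·cos 24.504° = 80.603625
roll angle φ = 36.505° = 0.63713244 rad
x = r_b·(cos φ + φ·sin φ) = 80.603625·(0.80380495 + 0.63713244·0.59489293) = 95.340429
y = r_b·(sin φ − φ·cos φ) = 80.603625·(0.59489293 − 0.63713244·0.80380495) = 6.670975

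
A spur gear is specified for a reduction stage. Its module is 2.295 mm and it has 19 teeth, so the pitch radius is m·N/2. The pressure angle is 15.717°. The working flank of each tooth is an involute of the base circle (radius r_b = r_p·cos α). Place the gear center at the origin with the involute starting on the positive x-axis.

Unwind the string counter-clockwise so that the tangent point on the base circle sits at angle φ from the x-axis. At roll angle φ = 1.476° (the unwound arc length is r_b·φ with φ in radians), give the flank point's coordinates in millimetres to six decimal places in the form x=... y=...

pitch radius r_p = m·N/2 = 2.295·19/2 = 21.802500
base radius r_b = r_p·cos α = 21.802500·cos 15.717° = 20.987335
roll angle φ = 1.476° = 0.02576106 rad
x = r_b·(cos φ + φ·sin φ) = 20.987335·(0.99966820 + 0.02576106·0.02575821) = 20.994298
y = r_b·(sin φ − φ·cos φ) = 20.987335·(0.02575821 − 0.02576106·0.99966820) = 0.000120

x=20.994298 y=0.000120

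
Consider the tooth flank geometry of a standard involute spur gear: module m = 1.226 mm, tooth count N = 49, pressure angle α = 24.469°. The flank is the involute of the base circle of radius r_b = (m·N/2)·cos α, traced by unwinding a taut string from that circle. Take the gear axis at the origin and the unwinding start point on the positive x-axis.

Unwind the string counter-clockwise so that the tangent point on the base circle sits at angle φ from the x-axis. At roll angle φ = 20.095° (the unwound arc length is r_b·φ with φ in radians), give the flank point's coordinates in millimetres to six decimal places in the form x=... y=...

x=28.969349 y=0.388338

pitch radius r_p = m·N/2 = 1.226·49/2 = 30.037000
base radius r_b = r_p·cos α = 30.037000·cos 24.469° = 27.339242
roll angle φ = 20.095° = 0.35072391 rad
x = r_b·(cos φ + φ·sin φ) = 27.339242·(0.93912424 + 0.35072391·0.34357774) = 28.969349
y = r_b·(sin φ − φ·cos φ) = 27.339242·(0.34357774 − 0.35072391·0.93912424) = 0.388338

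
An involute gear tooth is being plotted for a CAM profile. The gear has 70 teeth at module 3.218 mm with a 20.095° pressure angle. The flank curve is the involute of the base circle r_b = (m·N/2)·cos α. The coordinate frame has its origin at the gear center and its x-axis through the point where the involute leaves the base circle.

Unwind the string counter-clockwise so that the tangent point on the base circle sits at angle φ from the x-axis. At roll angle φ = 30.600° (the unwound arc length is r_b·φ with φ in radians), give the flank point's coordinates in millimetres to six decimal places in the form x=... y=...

pitch radius r_p = m·N/2 = 3.218·70/2 = 112.630000
base radius r_b = r_p·cos α = 112.630000·cos 20.095° = 105.773563
roll angle φ = 30.600° = 0.53407075 rad
x = r_b·(cos φ + φ·sin φ) = 105.773563·(0.86074203 + 0.53407075·0.50904142) = 119.799789
y = r_b·(sin φ − φ·cos φ) = 105.773563·(0.50904142 − 0.53407075·0.86074203) = 5.219320

x=119.799789 y=5.219320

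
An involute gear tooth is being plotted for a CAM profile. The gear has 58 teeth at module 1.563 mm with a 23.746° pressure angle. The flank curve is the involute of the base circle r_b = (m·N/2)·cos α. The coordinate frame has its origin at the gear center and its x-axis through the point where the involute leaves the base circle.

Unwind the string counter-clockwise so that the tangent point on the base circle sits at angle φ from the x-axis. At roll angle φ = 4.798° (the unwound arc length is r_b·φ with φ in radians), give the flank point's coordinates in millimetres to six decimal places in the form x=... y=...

pitch radius r_p = m·N/2 = 1.563·58/2 = 45.327000
base radius r_b = r_p·cos α = 45.327000·cos 23.746° = 41.489598
roll angle φ = 4.798° = 0.08374090 rad
x = r_b·(cos φ + φ·sin φ) = 41.489598·(0.99649578 + 0.08374090·0.08364306) = 41.634817
y = r_b·(sin φ − φ·cos φ) = 41.489598·(0.08364306 − 0.08374090·0.99649578) = 0.008116

x=41.634817 y=0.008116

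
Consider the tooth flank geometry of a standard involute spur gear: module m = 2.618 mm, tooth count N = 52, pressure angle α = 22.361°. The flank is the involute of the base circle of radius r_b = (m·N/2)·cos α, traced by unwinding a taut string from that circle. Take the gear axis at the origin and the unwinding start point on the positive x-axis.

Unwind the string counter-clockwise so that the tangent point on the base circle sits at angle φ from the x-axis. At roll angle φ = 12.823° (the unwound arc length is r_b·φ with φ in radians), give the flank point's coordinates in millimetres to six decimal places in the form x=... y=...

x=64.506467 y=0.234043

pitch radius r_p = m·N/2 = 2.618·52/2 = 68.068000
base radius r_b = r_p·cos α = 68.068000·cos 22.361° = 62.949641
roll angle φ = 12.823° = 0.22380357 rad
x = r_b·(cos φ + φ·sin φ) = 62.949641·(0.97506034 + 0.22380357·0.22193993) = 64.506467
y = r_b·(sin φ − φ·cos φ) = 62.949641·(0.22193993 − 0.22380357·0.97506034) = 0.234043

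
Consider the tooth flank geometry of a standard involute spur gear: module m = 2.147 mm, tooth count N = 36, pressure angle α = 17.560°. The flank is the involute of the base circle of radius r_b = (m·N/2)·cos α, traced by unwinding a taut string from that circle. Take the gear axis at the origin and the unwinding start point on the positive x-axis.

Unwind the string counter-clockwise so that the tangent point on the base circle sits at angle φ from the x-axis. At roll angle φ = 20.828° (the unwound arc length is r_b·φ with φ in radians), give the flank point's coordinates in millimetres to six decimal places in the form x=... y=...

x=39.199766 y=0.582216

pitch radius r_p = m·N/2 = 2.147·36/2 = 38.646000
base radius r_b = r_p·cos α = 38.646000·cos 17.560° = 36.845156
roll angle φ = 20.828° = 0.36351718 rad
x = r_b·(cos φ + φ·sin φ) = 36.845156·(0.93465203 + 0.36351718·0.35556376) = 39.199766
y = r_b·(sin φ − φ·cos φ) = 36.845156·(0.35556376 − 0.36351718·0.93465203) = 0.582216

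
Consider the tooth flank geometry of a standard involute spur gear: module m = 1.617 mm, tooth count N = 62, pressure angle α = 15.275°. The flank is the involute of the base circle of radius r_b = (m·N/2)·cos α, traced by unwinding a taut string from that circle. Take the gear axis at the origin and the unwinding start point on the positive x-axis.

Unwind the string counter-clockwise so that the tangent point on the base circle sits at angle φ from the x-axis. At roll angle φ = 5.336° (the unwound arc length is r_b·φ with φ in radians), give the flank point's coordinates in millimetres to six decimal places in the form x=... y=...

x=48.565387 y=0.013009

pitch radius r_p = m·N/2 = 1.617·62/2 = 50.127000
base radius r_b = r_p·cos α = 50.127000·cos 15.275° = 48.356137
roll angle φ = 5.336° = 0.09313077 rad
x = r_b·(cos φ + φ·sin φ) = 48.356137·(0.99566646 + 0.09313077·0.09299620) = 48.565387
y = r_b·(sin φ − φ·cos φ) = 48.356137·(0.09299620 − 0.09313077·0.99566646) = 0.013009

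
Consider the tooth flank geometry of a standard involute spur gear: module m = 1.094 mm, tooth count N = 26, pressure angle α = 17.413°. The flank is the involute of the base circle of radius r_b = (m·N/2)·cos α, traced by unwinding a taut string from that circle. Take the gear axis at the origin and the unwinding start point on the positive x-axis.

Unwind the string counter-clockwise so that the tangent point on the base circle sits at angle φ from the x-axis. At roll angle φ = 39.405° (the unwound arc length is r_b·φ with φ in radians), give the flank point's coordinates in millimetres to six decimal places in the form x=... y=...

x=16.409930 y=1.403039

pitch radius r_p = m·N/2 = 1.094·26/2 = 14.222000
base radius r_b = r_p·cos α = 14.222000·cos 17.413° = 13.570241
roll angle φ = 39.405° = 0.68774699 rad
x = r_b·(cos φ + φ·sin φ) = 13.570241·(0.77267818 + 0.68774699·0.63479794) = 16.409930
y = r_b·(sin φ − φ·cos φ) = 13.570241·(0.63479794 − 0.68774699·0.77267818) = 1.403039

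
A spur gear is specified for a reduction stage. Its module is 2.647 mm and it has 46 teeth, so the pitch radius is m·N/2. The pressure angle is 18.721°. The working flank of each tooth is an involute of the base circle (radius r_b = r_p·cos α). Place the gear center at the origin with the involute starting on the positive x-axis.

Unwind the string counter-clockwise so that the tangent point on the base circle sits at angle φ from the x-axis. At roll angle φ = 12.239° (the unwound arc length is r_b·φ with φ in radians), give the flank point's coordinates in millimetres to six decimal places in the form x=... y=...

x=58.960483 y=0.186483

pitch radius r_p = m·N/2 = 2.647·46/2 = 60.881000
base radius r_b = r_p·cos α = 60.881000·cos 18.721° = 57.659951
roll angle φ = 12.239° = 0.21361085 rad
x = r_b·(cos φ + φ·sin φ) = 57.659951·(0.97727182 + 0.21361085·0.21199005) = 58.960483
y = r_b·(sin φ − φ·cos φ) = 57.659951·(0.21199005 − 0.21361085·0.97727182) = 0.186483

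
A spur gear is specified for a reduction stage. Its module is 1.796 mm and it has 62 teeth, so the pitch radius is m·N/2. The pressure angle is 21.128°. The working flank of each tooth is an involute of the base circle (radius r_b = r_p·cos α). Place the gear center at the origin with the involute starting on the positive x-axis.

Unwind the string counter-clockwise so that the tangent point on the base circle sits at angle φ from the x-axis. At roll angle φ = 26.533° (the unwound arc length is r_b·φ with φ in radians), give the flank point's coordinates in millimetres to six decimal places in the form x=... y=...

pitch radius r_p = m·N/2 = 1.796·62/2 = 55.676000
base radius r_b = r_p·cos α = 55.676000·cos 21.128° = 51.933320
roll angle φ = 26.533° = 0.46308821 rad
x = r_b·(cos φ + φ·sin φ) = 51.933320·(0.89467722 + 0.46308821·0.44671318) = 57.206880
y = r_b·(sin φ − φ·cos φ) = 51.933320·(0.44671318 − 0.46308821·0.89467722) = 1.682573

x=57.206880 y=1.682573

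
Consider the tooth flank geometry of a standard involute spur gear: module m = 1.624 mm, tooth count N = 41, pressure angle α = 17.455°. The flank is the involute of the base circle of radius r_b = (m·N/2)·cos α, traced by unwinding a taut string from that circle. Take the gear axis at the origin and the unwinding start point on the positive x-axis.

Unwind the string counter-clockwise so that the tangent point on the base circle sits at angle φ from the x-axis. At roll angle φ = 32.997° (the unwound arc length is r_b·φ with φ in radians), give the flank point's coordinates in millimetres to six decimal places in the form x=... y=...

pitch radius r_p = m·N/2 = 1.624·41/2 = 33.292000
base radius r_b = r_p·cos α = 33.292000·cos 17.455° = 31.758998
roll angle φ = 32.997° = 0.57590629 rad
x = r_b·(cos φ + φ·sin φ) = 31.758998·(0.83869908 + 0.57590629·0.54459512) = 36.597000
y = r_b·(sin φ − φ·cos φ) = 31.758998·(0.54459512 − 0.57590629·0.83869908) = 1.955816

x=36.597000 y=1.955816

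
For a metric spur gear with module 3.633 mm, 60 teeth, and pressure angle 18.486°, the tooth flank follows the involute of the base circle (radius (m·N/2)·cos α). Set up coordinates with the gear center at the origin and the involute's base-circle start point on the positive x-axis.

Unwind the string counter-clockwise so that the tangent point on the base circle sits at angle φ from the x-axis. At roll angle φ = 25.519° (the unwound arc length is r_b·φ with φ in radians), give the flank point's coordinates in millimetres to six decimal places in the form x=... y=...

x=113.115886 y=2.984288

pitch radius r_p = m·N/2 = 3.633·60/2 = 108.990000
base radius r_b = r_p·cos α = 108.990000·cos 18.486° = 103.366242
roll angle φ = 25.519° = 0.44539057 rad
x = r_b·(cos φ + φ·sin φ) = 103.366242·(0.90244247 + 0.44539057·0.43081038) = 113.115886
y = r_b·(sin φ − φ·cos φ) = 103.366242·(0.43081038 − 0.44539057·0.90244247) = 2.984288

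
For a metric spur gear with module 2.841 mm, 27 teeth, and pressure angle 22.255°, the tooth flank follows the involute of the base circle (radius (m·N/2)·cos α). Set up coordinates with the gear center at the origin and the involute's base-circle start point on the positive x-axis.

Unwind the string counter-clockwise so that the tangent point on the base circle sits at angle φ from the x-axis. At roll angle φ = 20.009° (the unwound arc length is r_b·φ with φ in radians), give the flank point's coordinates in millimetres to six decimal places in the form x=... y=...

x=37.595416 y=0.497813

pitch radius r_p = m·N/2 = 2.841·27/2 = 38.353500
base radius r_b = r_p·cos α = 38.353500·cos 22.255° = 35.496450
roll angle φ = 20.009° = 0.34922293 rad
x = r_b·(cos φ + φ·sin φ) = 35.496450·(0.93963888 + 0.34922293·0.34216775) = 37.595416
y = r_b·(sin φ − φ·cos φ) = 35.496450·(0.34216775 − 0.34922293·0.93963888) = 0.497813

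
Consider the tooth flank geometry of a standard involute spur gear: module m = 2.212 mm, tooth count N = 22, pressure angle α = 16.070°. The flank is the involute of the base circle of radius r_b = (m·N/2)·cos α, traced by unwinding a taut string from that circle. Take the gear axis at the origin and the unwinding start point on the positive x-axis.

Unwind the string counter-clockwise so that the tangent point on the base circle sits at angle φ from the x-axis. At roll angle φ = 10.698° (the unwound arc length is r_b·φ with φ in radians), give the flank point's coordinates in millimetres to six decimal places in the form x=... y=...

x=23.785228 y=0.050556

pitch radius r_p = m·N/2 = 2.212·22/2 = 24.332000
base radius r_b = r_p·cos α = 24.332000·cos 16.070° = 23.381208
roll angle φ = 10.698° = 0.18671532 rad
x = r_b·(cos φ + φ·sin φ) = 23.381208·(0.98261928 + 0.18671532·0.18563232) = 23.785228
y = r_b·(sin φ − φ·cos φ) = 23.381208·(0.18563232 − 0.18671532·0.98261928) = 0.050556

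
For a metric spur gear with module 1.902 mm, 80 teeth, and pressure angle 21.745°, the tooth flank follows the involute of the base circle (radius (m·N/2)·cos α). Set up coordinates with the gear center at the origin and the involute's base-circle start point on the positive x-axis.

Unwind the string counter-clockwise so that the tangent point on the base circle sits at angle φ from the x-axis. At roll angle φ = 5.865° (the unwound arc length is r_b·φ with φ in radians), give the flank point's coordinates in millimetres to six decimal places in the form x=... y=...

pitch radius r_p = m·N/2 = 1.902·80/2 = 76.080000
base radius r_b = r_p·cos α = 76.080000·cos 21.745° = 70.666291
roll angle φ = 5.865° = 0.10236356 rad
x = r_b·(cos φ + φ·sin φ) = 70.666291·(0.99476542 + 0.10236356·0.10218489) = 71.035553
y = r_b·(sin φ − φ·cos φ) = 70.666291·(0.10218489 − 0.10236356·0.99476542) = 0.025239

x=71.035553 y=0.025239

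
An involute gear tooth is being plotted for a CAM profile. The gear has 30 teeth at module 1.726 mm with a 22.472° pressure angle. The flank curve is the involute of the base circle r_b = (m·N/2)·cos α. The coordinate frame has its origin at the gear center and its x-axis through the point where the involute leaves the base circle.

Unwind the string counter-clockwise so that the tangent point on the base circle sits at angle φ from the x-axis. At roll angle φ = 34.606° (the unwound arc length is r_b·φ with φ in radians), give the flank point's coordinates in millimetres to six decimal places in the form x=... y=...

pitch radius r_p = m·N/2 = 1.726·30/2 = 25.890000
base radius r_b = r_p·cos α = 25.890000·cos 22.472° = 23.924080
roll angle φ = 34.606° = 0.60398864 rad
x = r_b·(cos φ + φ·sin φ) = 23.924080·(0.82307690 + 0.60398864·0.56792994) = 27.897873
y = r_b·(sin φ − φ·cos φ) = 23.924080·(0.56792994 − 0.60398864·0.82307690) = 1.693845

x=27.897873 y=1.693845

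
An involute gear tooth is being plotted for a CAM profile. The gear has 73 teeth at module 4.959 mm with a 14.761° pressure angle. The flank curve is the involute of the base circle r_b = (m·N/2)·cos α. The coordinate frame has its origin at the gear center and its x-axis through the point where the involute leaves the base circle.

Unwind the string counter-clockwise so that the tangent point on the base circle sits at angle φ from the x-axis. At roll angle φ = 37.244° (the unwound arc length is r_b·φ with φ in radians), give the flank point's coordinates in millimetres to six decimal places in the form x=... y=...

x=208.192878 y=15.357803

pitch radius r_p = m·N/2 = 4.959·73/2 = 181.003500
base radius r_b = r_p·cos α = 181.003500·cos 14.761° = 175.029849
roll angle φ = 37.244° = 0.65003043 rad
x = r_b·(cos φ + φ·sin φ) = 175.029849·(0.79606538 + 0.65003043·0.60521063) = 208.192878
y = r_b·(sin φ − φ·cos φ) = 175.029849·(0.60521063 − 0.65003043·0.79606538) = 15.357803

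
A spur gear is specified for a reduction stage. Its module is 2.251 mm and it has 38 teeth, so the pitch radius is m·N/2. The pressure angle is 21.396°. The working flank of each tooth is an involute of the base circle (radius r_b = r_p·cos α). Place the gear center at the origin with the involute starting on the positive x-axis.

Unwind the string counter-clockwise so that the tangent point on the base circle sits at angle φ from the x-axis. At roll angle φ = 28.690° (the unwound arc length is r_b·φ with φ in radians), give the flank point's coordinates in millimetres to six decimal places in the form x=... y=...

pitch radius r_p = m·N/2 = 2.251·38/2 = 42.769000
base radius r_b = r_p·cos α = 42.769000·cos 21.396° = 39.821416
roll angle φ = 28.690° = 0.50073496 rad
x = r_b·(cos φ + φ·sin φ) = 39.821416·(0.87722997 + 0.50073496·0.48007040) = 44.505131
y = r_b·(sin φ − φ·cos φ) = 39.821416·(0.48007040 − 0.50073496·0.87722997) = 1.625139

x=44.505131 y=1.625139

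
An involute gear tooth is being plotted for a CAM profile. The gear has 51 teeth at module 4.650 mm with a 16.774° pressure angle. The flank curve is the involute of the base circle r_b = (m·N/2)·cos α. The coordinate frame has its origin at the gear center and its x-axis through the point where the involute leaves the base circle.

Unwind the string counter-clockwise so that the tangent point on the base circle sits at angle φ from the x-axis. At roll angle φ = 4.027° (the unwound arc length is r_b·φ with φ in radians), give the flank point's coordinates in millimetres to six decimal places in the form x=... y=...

x=113.809766 y=0.013133

pitch radius r_p = m·N/2 = 4.650·51/2 = 118.575000
base radius r_b = r_p·cos α = 118.575000·cos 16.774° = 113.529700
roll angle φ = 4.027° = 0.07028441 rad
x = r_b·(cos φ + φ·sin φ) = 113.529700·(0.99753107 + 0.07028441·0.07022656) = 113.809766
y = r_b·(sin φ − φ·cos φ) = 113.529700·(0.07022656 − 0.07028441·0.99753107) = 0.013133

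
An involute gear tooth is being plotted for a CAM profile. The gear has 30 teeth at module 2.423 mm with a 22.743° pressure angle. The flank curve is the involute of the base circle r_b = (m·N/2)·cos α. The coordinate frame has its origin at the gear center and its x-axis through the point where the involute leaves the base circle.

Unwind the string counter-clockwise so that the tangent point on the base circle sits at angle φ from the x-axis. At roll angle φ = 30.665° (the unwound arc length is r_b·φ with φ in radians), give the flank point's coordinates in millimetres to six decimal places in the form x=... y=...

pitch radius r_p = m·N/2 = 2.423·30/2 = 36.345000
base radius r_b = r_p·cos α = 36.345000·cos 22.743° = 33.519111
roll angle φ = 30.665° = 0.53520522 rad
x = r_b·(cos φ + φ·sin φ) = 33.519111·(0.86016398 + 0.53520522·0.51001757) = 37.981445
y = r_b·(sin φ − φ·cos φ) = 33.519111·(0.51001757 − 0.53520522·0.86016398) = 1.664335

x=37.981445 y=1.664335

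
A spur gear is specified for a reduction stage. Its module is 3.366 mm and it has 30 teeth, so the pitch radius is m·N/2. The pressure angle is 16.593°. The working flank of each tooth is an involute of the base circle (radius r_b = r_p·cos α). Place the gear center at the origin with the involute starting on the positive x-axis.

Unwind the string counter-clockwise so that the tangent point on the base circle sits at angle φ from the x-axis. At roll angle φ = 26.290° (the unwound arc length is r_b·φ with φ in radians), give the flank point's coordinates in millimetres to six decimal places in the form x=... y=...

x=53.216241 y=1.525612

pitch radius r_p = m·N/2 = 3.366·30/2 = 50.490000
base radius r_b = r_p·cos α = 50.490000·cos 16.593° = 48.387469
roll angle φ = 26.290° = 0.45884706 rad
x = r_b·(cos φ + φ·sin φ) = 48.387469·(0.89656375 + 0.45884706·0.44291472) = 53.216241
y = r_b·(sin φ − φ·cos φ) = 48.387469·(0.44291472 − 0.45884706·0.89656375) = 1.525612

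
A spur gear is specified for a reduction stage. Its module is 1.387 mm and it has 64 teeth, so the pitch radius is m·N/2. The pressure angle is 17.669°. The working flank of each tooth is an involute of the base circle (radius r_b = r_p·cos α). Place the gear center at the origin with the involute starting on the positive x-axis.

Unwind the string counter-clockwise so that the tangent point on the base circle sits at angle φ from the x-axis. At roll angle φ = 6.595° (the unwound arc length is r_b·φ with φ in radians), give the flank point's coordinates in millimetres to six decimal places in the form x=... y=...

pitch radius r_p = m·N/2 = 1.387·64/2 = 44.384000
base radius r_b = r_p·cos α = 44.384000·cos 17.669° = 42.290222
roll angle φ = 6.595° = 0.11510446 rad
x = r_b·(cos φ + φ·sin φ) = 42.290222·(0.99338279 + 0.11510446·0.11485046) = 42.569447
y = r_b·(sin φ − φ·cos φ) = 42.290222·(0.11485046 − 0.11510446·0.99338279) = 0.021469

x=42.569447 y=0.021469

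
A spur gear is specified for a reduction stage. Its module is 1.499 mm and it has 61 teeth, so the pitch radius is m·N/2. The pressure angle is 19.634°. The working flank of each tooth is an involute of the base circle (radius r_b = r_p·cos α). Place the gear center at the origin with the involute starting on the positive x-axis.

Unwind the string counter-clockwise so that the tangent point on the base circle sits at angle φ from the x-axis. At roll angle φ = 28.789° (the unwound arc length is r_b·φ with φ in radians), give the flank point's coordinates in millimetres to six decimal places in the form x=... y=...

x=48.158793 y=1.775306

pitch radius r_p = m·N/2 = 1.499·61/2 = 45.719500
base radius r_b = r_p·cos α = 45.719500·cos 19.634° = 43.061287
roll angle φ = 28.789° = 0.50246284 rad
x = r_b·(cos φ + φ·sin φ) = 43.061287·(0.87639915 + 0.50246284·0.48158543) = 48.158793
y = r_b·(sin φ − φ·cos φ) = 43.061287·(0.48158543 − 0.50246284·0.87639915) = 1.775306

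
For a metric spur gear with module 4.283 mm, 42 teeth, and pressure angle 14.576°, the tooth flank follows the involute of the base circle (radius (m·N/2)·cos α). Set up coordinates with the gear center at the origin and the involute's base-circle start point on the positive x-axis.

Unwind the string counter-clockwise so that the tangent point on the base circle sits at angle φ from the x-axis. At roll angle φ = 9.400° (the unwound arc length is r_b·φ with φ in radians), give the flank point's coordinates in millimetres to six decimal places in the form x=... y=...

pitch radius r_p = m·N/2 = 4.283·42/2 = 89.943000
base radius r_b = r_p·cos α = 89.943000·cos 14.576° = 87.048155
roll angle φ = 9.400° = 0.16406095 rad
x = r_b·(cos φ + φ·sin φ) = 87.048155·(0.98657216 + 0.16406095·0.16332596) = 88.211778
y = r_b·(sin φ − φ·cos φ) = 87.048155·(0.16332596 − 0.16406095·0.98657216) = 0.127786

x=88.211778 y=0.127786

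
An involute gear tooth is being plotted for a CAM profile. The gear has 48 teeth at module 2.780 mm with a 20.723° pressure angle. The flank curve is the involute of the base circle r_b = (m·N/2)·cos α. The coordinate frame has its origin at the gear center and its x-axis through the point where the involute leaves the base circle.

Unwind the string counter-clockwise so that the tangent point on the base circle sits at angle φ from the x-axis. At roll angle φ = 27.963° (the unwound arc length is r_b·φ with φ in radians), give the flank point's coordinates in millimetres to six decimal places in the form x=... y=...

pitch radius r_p = m·N/2 = 2.780·48/2 = 66.720000
base radius r_b = r_p·cos α = 66.720000·cos 20.723° = 62.403354
roll angle φ = 27.963° = 0.48804642 rad
x = r_b·(cos φ + φ·sin φ) = 62.403354·(0.88325058 + 0.48804642·0.46890128) = 69.398531
y = r_b·(sin φ − φ·cos φ) = 62.403354·(0.46890128 − 0.48804642·0.88325058) = 2.360968

x=69.398531 y=2.360968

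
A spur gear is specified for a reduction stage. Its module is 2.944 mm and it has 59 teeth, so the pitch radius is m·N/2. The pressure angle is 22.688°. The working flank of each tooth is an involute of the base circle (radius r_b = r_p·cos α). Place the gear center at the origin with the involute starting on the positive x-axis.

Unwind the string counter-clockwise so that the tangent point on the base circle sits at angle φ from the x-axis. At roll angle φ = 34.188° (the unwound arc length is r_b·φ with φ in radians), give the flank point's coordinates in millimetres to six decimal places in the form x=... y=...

x=93.147237 y=5.474846

pitch radius r_p = m·N/2 = 2.944·59/2 = 86.848000
base radius r_b = r_p·cos α = 86.848000·cos 22.688° = 80.127606
roll angle φ = 34.188° = 0.59669316 rad
x = r_b·(cos φ + φ·sin φ) = 80.127606·(0.82719828 + 0.59669316·0.56191014) = 93.147237
y = r_b·(sin φ − φ·cos φ) = 80.127606·(0.56191014 − 0.59669316·0.82719828) = 5.474846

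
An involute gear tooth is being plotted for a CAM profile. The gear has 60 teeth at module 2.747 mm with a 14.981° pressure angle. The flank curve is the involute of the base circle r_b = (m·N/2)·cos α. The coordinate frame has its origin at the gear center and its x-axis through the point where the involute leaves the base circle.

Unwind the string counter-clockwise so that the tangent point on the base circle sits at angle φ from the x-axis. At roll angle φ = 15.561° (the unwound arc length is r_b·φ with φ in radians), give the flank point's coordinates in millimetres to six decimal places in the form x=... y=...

x=82.491136 y=0.527690

pitch radius r_p = m·N/2 = 2.747·60/2 = 82.410000
base radius r_b = r_p·cos α = 82.410000·cos 14.981° = 79.609016
roll angle φ = 15.561° = 0.27159068 rad
x = r_b·(cos φ + φ·sin φ) = 79.609016·(0.96334539 + 0.27159068·0.26826415) = 82.491136
y = r_b·(sin φ − φ·cos φ) = 79.609016·(0.26826415 − 0.27159068·0.96334539) = 0.527690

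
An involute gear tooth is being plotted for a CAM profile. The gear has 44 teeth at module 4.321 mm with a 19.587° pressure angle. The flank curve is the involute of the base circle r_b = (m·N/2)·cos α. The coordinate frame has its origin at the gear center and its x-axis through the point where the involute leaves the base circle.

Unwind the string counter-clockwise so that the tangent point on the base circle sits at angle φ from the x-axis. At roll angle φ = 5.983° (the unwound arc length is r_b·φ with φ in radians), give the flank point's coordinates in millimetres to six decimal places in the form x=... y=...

x=90.048063 y=0.033956

pitch radius r_p = m·N/2 = 4.321·44/2 = 95.062000
base radius r_b = r_p·cos α = 95.062000·cos 19.587° = 89.561099
roll angle φ = 5.983° = 0.10442305 rad
x = r_b·(cos φ + φ·sin φ) = 89.561099·(0.99455287 + 0.10442305·0.10423338) = 90.048063
y = r_b·(sin φ − φ·cos φ) = 89.561099·(0.10423338 − 0.10442305·0.99455287) = 0.033956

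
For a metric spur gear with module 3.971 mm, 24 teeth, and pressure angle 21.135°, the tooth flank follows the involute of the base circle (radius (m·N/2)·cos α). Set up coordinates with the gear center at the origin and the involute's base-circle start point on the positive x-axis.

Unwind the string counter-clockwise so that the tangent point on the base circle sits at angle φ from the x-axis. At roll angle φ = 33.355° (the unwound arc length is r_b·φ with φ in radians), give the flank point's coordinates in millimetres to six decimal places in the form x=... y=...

pitch radius r_p = m·N/2 = 3.971·24/2 = 47.652000
base radius r_b = r_p·cos α = 47.652000·cos 21.135° = 44.446614
roll angle φ = 33.355° = 0.58215457 rad
x = r_b·(cos φ + φ·sin φ) = 44.446614·(0.83527995 + 0.58215457·0.54982488) = 51.351975
y = r_b·(sin φ − φ·cos φ) = 44.446614·(0.54982488 − 0.58215457·0.83527995) = 2.825153

x=51.351975 y=2.825153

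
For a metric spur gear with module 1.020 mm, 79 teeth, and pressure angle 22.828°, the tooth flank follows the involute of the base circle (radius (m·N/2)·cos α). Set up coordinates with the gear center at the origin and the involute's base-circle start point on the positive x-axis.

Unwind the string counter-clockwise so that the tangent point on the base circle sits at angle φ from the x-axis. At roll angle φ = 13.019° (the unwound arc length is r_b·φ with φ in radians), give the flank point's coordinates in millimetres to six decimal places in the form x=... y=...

x=38.080531 y=0.144469

pitch radius r_p = m·N/2 = 1.020·79/2 = 40.290000
base radius r_b = r_p·cos α = 40.290000·cos 22.828° = 37.134232
roll angle φ = 13.019° = 0.22722442 rad
x = r_b·(cos φ + φ·sin φ) = 37.134232·(0.97429541 + 0.22722442·0.22527416) = 38.080531
y = r_b·(sin φ − φ·cos φ) = 37.134232·(0.22527416 − 0.22722442·0.97429541) = 0.144469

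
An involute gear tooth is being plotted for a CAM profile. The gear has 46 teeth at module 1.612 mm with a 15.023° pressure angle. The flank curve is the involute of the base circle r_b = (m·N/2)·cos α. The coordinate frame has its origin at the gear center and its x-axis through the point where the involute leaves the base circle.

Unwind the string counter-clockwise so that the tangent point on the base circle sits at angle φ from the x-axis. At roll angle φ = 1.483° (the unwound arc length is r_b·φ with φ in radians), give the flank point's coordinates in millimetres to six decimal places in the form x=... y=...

x=35.820804 y=0.000207

pitch radius r_p = m·N/2 = 1.612·46/2 = 37.076000
base radius r_b = r_p·cos α = 37.076000·cos 15.023° = 35.808811
roll angle φ = 1.483° = 0.02588323 rad
x = r_b·(cos φ + φ·sin φ) = 35.808811·(0.99966505 + 0.02588323·0.02588034) = 35.820804
y = r_b·(sin φ − φ·cos φ) = 35.808811·(0.02588034 − 0.02588323·0.99966505) = 0.000207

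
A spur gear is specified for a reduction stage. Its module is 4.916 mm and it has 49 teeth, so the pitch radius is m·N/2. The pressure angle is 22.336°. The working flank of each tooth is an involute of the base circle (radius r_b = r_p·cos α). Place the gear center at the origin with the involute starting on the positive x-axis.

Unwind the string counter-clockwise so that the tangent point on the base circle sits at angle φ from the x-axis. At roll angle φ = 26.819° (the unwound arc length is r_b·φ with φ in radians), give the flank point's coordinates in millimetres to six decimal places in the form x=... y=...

pitch radius r_p = m·N/2 = 4.916·49/2 = 120.442000
base radius r_b = r_p·cos α = 120.442000·cos 22.336° = 111.405371
roll angle φ = 26.819° = 0.46807985 rad
x = r_b·(cos φ + φ·sin φ) = 111.405371·(0.89243625 + 0.46807985·0.45117351) = 122.949361
y = r_b·(sin φ − φ·cos φ) = 111.405371·(0.45117351 − 0.46807985·0.89243625) = 3.725627

x=122.949361 y=3.725627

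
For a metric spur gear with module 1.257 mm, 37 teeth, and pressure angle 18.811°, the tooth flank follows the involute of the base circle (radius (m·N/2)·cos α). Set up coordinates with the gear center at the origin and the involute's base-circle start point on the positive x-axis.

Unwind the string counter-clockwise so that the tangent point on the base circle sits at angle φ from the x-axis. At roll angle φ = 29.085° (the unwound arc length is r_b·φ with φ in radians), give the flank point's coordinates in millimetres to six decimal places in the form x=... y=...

x=24.668464 y=0.935305

pitch radius r_p = m·N/2 = 1.257·37/2 = 23.254500
base radius r_b = r_p·cos α = 23.254500·cos 18.811° = 22.012416
roll angle φ = 29.085° = 0.50762901 rad
x = r_b·(cos φ + φ·sin φ) = 22.012416·(0.87389952 + 0.50762901·0.48610661) = 24.668464
y = r_b·(sin φ − φ·cos φ) = 22.012416·(0.48610661 − 0.50762901·0.87389952) = 0.935305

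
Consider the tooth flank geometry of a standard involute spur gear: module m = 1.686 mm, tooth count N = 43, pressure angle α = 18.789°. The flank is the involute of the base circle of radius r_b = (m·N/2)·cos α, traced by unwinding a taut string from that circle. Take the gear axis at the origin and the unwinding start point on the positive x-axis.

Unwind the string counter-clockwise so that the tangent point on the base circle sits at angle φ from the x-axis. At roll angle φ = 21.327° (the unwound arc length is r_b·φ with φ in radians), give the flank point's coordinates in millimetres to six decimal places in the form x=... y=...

x=36.612991 y=0.581814

pitch radius r_p = m·N/2 = 1.686·43/2 = 36.249000
base radius r_b = r_p·cos α = 36.249000·cos 18.789° = 34.317331
roll angle φ = 21.327° = 0.37222637 rad
x = r_b·(cos φ + φ·sin φ) = 34.317331·(0.93151995 + 0.37222637·0.36369024) = 36.612991
y = r_b·(sin φ − φ·cos φ) = 34.317331·(0.36369024 − 0.37222637·0.93151995) = 0.581814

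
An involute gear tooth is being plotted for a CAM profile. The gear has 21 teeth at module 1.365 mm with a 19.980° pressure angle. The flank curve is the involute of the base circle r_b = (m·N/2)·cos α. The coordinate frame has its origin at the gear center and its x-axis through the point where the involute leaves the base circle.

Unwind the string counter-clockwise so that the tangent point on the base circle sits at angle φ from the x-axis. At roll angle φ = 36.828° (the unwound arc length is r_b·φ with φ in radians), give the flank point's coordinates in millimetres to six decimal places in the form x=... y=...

pitch radius r_p = m·N/2 = 1.365·21/2 = 14.332500
base radius r_b = r_p·cos α = 14.332500·cos 19.980° = 13.469855
roll angle φ = 36.828° = 0.64276986 rad
x = r_b·(cos φ + φ·sin φ) = 13.469855·(0.80043854 + 0.64276986·0.59941484) = 15.971535
y = r_b·(sin φ − φ·cos φ) = 13.469855·(0.59941484 − 0.64276986·0.80043854) = 1.143821

x=15.971535 y=1.143821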